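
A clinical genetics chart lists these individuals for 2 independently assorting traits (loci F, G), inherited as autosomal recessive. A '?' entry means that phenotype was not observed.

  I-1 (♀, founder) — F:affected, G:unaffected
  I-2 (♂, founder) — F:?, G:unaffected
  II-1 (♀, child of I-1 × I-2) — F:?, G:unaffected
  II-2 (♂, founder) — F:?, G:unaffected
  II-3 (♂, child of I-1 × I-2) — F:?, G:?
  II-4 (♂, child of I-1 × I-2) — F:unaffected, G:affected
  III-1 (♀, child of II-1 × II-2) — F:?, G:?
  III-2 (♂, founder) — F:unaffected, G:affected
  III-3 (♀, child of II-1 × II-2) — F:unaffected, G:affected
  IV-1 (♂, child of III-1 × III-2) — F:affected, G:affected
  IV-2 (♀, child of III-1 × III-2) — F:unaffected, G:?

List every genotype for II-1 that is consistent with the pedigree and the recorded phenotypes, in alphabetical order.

II-1 ∈ {Ff Gg, ff Gg}

F/I-1 aff ·: ff
F/I-2 ? ·: FF|Ff
F/II-1 ? I-1×I-2: Ff|ff
F/II-2 ? ·: FF|Ff|ff
F/II-3 ? I-1×I-2: Ff|ff
F/II-4 un I-1×I-2: Ff
F/III-1 ? II-1×II-2: Ff|ff
F/III-2 un ·: Ff
F/III-3 un II-1×II-2: FF|Ff
F/IV-1 aff III-1×III-2: ff
F/IV-2 un III-1×III-2: FF|Ff
⇒ F over [I-1,I-2,II-1,II-2,II-3,II-4,III-1,III-2,III-3,IV-1,IV-2]: 49 consistent
G/I-1 un ·: Gg
G/I-2 un ·: Gg
G/II-1 un I-1×I-2: Gg
G/II-2 un ·: Gg
G/II-3 ? I-1×I-2: GG|Gg|gg
G/II-4 aff I-1×I-2: gg
G/III-1 ? II-1×II-2: Gg|gg
G/III-2 aff ·: gg
G/III-3 aff II-1×II-2: gg
G/IV-1 aff III-1×III-2: gg
G/IV-2 ? III-1×III-2: Gg|gg
⇒ G over [I-1,I-2,II-1,II-2,II-3,II-4,III-1,III-2,III-3,IV-1,IV-2]: 9 consistent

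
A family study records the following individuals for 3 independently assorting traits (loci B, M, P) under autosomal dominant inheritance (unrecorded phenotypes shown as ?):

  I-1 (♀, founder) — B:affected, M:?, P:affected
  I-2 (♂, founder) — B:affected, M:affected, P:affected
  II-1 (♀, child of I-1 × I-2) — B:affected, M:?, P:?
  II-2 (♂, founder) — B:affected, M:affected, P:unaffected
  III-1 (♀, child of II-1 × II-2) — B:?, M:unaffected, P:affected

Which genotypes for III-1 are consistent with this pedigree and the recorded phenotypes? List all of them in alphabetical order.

III-1 ∈ {BB mm Pp, Bb mm Pp, bb mm Pp}

B/I-1 aff ·: Bb|BB
B/I-2 aff ·: Bb|BB
B/II-1 aff I-1×I-2: Bb|BB
B/II-2 aff ·: Bb|BB
B/III-1 ? II-1×II-2: bb|Bb|BB
⇒ B over [I-1,I-2,II-1,II-2,III-1]: 27 consistent
M/I-1 ? ·: mm|Mm|MM
M/I-2 aff ·: Mm|MM
M/II-1 ? I-1×I-2: mm|Mm
M/II-2 aff ·: Mm
M/III-1 un II-1×II-2: mm
⇒ M over [I-1,I-2,II-1,II-2,III-1]: 7 consistent
P/I-1 aff ·: Pp|PP
P/I-2 aff ·: Pp|PP
P/II-1 ? I-1×I-2: Pp|PP
P/II-2 un ·: pp
P/III-1 aff II-1×II-2: Pp
⇒ P over [I-1,I-2,II-1,II-2,III-1]: 7 consistent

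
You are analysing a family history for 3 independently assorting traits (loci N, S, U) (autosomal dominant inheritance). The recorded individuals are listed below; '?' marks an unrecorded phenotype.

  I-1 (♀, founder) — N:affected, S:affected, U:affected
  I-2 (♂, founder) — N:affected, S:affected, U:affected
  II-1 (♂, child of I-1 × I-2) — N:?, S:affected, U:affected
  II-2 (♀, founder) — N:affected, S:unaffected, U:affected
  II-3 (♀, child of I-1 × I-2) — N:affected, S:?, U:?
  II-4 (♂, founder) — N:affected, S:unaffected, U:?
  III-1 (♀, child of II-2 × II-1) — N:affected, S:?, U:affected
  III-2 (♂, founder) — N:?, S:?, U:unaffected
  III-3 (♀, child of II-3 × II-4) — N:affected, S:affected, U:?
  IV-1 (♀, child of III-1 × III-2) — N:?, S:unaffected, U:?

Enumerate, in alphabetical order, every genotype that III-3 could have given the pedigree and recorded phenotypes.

N/I-1 aff ·: Nn|NN
N/I-2 aff ·: Nn|NN
N/II-1 ? I-1×I-2: nn|Nn|NN
N/II-2 aff ·: Nn|NN
N/II-3 aff I-1×I-2: Nn|NN
N/II-4 aff ·: Nn|NN
N/III-1 aff II-2×II-1: Nn|NN
N/III-2 ? ·: nn|Nn|NN
N/III-3 aff II-3×II-4: Nn|NN
N/IV-1 ? III-1×III-2: nn|Nn|NN
⇒ N over [I-1,I-2,II-1,II-2,II-3,II-4,III-1,III-2,III-3,IV-1]: 920 consistent
S/I-1 aff ·: Ss|SS
S/I-2 aff ·: Ss|SS
S/II-1 aff I-1×I-2: Ss|SS
S/II-2 un ·: ss
S/II-3 ? I-1×I-2: Ss|SS
S/II-4 un ·: ss
S/III-1 ? II-2×II-1: ss|Ss
S/III-2 ? ·: ss|Ss
S/III-3 aff II-3×II-4: Ss
S/IV-1 un III-1×III-2: ss
⇒ S over [I-1,I-2,II-1,II-2,II-3,II-4,III-1,III-2,III-3,IV-1]: 38 consistent
U/I-1 aff ·: Uu|UU
U/I-2 aff ·: Uu|UU
U/II-1 aff I-1×I-2: Uu|UU
U/II-2 aff ·: Uu|UU
U/II-3 ? I-1×I-2: uu|Uu|UU
U/II-4 ? ·: uu|Uu|UU
U/III-1 aff II-2×II-1: Uu|UU
U/III-2 un ·: uu
U/III-3 ? II-3×II-4: uu|Uu|UU
U/IV-1 ? III-1×III-2: uu|Uu
⇒ U over [I-1,I-2,II-1,II-2,II-3,II-4,III-1,III-2,III-3,IV-1]: 386 consistent

III-3 ∈ {NN Ss UU, NN Ss Uu, NN Ss uu, Nn Ss UU, Nn Ss Uu, Nn Ss uu}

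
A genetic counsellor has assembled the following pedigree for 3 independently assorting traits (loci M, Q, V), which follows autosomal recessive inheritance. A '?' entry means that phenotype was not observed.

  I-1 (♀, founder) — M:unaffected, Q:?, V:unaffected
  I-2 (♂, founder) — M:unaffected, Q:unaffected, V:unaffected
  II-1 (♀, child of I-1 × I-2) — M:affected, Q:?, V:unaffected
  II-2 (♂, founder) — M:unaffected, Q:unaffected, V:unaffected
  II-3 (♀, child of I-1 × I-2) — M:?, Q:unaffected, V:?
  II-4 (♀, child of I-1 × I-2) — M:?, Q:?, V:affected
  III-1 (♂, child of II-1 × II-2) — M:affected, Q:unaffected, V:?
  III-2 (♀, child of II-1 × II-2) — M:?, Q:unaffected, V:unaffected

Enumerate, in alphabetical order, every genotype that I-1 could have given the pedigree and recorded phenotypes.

I-1 ∈ {Mm QQ Vv, Mm Qq Vv, Mm qq Vv}

M/I-1 un ·: Mm
M/I-2 un ·: Mm
M/II-1 aff I-1×I-2: mm
M/II-2 un ·: Mm
M/II-3 ? I-1×I-2: MM|Mm|mm
M/II-4 ? I-1×I-2: MM|Mm|mm
M/III-1 aff II-1×II-2: mm
M/III-2 ? II-1×II-2: Mm|mm
⇒ M over [I-1,I-2,II-1,II-2,II-3,II-4,III-1,III-2]: 18 consistent
Q/I-1 ? ·: QQ|Qq|qq
Q/I-2 un ·: QQ|Qq
Q/II-1 ? I-1×I-2: QQ|Qq|qq
Q/II-2 un ·: QQ|Qq
Q/II-3 un I-1×I-2: QQ|Qq
Q/II-4 ? I-1×I-2: QQ|Qq|qq
Q/III-1 un II-1×II-2: QQ|Qq
Q/III-2 un II-1×II-2: QQ|Qq
⇒ Q over [I-1,I-2,II-1,II-2,II-3,II-4,III-1,III-2]: 227 consistent
V/I-1 un ·: Vv
V/I-2 un ·: Vv
V/II-1 un I-1×I-2: VV|Vv
V/II-2 un ·: VV|Vv
V/II-3 ? I-1×I-2: VV|Vv|vv
V/II-4 aff I-1×I-2: vv
V/III-1 ? II-1×II-2: VV|Vv|vv
V/III-2 un II-1×II-2: VV|Vv
⇒ V over [I-1,I-2,II-1,II-2,II-3,II-4,III-1,III-2]: 45 consistent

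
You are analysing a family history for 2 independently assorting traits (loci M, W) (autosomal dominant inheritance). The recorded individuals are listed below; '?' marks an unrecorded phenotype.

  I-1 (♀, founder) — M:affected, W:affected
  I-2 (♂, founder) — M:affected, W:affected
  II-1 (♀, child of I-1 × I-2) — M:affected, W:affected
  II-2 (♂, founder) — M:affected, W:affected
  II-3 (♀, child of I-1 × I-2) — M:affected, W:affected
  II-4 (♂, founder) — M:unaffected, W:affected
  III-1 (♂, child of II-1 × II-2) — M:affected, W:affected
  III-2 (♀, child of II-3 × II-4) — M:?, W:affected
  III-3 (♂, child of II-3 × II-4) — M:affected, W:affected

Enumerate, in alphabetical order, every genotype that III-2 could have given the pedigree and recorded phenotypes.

M/I-1 aff ·: Mm|MM
M/I-2 aff ·: Mm|MM
M/II-1 aff I-1×I-2: Mm|MM
M/II-2 aff ·: Mm|MM
M/II-3 aff I-1×I-2: Mm|MM
M/II-4 un ·: mm
M/III-1 aff II-1×II-2: Mm|MM
M/III-2 ? II-3×II-4: mm|Mm
M/III-3 aff II-3×II-4: Mm
⇒ M over [I-1,I-2,II-1,II-2,II-3,II-4,III-1,III-2,III-3]: 66 consistent
W/I-1 aff ·: Ww|WW
W/I-2 aff ·: Ww|WW
W/II-1 aff I-1×I-2: Ww|WW
W/II-2 aff ·: Ww|WW
W/II-3 aff I-1×I-2: Ww|WW
W/II-4 aff ·: Ww|WW
W/III-1 aff II-1×II-2: Ww|WW
W/III-2 aff II-3×II-4: Ww|WW
W/III-3 aff II-3×II-4: Ww|WW
⇒ W over [I-1,I-2,II-1,II-2,II-3,II-4,III-1,III-2,III-3]: 288 consistent

III-2 ∈ {Mm WW, Mm Ww, mm WW, mm Ww}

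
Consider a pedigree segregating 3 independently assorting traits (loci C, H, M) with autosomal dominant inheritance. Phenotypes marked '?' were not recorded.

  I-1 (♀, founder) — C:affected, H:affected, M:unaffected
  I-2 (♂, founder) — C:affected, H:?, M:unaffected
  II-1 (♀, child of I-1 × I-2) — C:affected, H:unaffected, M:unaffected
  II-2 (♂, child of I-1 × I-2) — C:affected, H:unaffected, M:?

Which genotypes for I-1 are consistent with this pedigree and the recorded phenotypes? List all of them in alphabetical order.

C/I-1 aff ·: Cc|CC
C/I-2 aff ·: Cc|CC
C/II-1 aff I-1×I-2: Cc|CC
C/II-2 aff I-1×I-2: Cc|CC
⇒ C over [I-1,I-2,II-1,II-2]: 13 consistent
H/I-1 aff ·: Hh
H/I-2 ? ·: hh|Hh
H/II-1 un I-1×I-2: hh
H/II-2 un I-1×I-2: hh
⇒ H over [I-1,I-2,II-1,II-2]: 2 consistent
M/I-1 un ·: mm
M/I-2 un ·: mm
M/II-1 un I-1×I-2: mm
M/II-2 ? I-1×I-2: mm
⇒ M over [I-1,I-2,II-1,II-2]: 1 consistent

I-1 ∈ {CC Hh mm, Cc Hh mm}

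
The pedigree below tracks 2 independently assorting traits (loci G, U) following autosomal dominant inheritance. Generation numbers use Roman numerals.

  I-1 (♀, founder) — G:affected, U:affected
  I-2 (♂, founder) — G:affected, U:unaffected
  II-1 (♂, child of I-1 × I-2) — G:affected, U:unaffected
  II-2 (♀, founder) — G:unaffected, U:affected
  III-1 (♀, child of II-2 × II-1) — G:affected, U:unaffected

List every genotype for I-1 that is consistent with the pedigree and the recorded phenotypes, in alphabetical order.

I-1 ∈ {GG Uu, Gg Uu}

G/I-1 aff ·: Gg|GG
G/I-2 aff ·: Gg|GG
G/II-1 aff I-1×I-2: Gg|GG
G/II-2 un ·: gg
G/III-1 aff II-2×II-1: Gg
⇒ G over [I-1,I-2,II-1,II-2,III-1]: 7 consistent
U/I-1 aff ·: Uu
U/I-2 un ·: uu
U/II-1 un I-1×I-2: uu
U/II-2 aff ·: Uu
U/III-1 un II-2×II-1: uu
⇒ U over [I-1,I-2,II-1,II-2,III-1]: 1 consistent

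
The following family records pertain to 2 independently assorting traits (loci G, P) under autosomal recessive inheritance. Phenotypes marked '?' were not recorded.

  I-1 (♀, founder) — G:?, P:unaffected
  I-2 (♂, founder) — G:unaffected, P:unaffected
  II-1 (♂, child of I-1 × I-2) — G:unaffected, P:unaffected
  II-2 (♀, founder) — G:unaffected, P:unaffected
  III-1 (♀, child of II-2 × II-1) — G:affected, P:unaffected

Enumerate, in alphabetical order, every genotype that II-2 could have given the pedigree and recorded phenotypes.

II-2 ∈ {Gg PP, Gg Pp}

G/I-1 ? ·: GG|Gg|gg
G/I-2 un ·: GG|Gg
G/II-1 un I-1×I-2: Gg
G/II-2 un ·: Gg
G/III-1 aff II-2×II-1: gg
⇒ G over [I-1,I-2,II-1,II-2,III-1]: 5 consistent
P/I-1 un ·: PP|Pp
P/I-2 un ·: PP|Pp
P/II-1 un I-1×I-2: PP|Pp
P/II-2 un ·: PP|Pp
P/III-1 un II-2×II-1: PP|Pp
⇒ P over [I-1,I-2,II-1,II-2,III-1]: 24 consistent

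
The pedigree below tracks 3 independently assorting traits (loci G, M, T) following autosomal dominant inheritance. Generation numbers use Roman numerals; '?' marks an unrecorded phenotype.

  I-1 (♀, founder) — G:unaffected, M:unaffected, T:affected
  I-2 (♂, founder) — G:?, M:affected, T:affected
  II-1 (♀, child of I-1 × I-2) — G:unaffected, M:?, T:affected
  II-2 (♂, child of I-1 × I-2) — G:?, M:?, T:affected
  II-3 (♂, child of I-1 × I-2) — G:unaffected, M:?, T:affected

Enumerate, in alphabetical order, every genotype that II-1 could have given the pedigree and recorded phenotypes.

G/I-1 un ·: gg
G/I-2 ? ·: gg|Gg
G/II-1 un I-1×I-2: gg
G/II-2 ? I-1×I-2: gg|Gg
G/II-3 un I-1×I-2: gg
⇒ G over [I-1,I-2,II-1,II-2,II-3]: 3 consistent
M/I-1 un ·: mm
M/I-2 aff ·: Mm|MM
M/II-1 ? I-1×I-2: mm|Mm
M/II-2 ? I-1×I-2: mm|Mm
M/II-3 ? I-1×I-2: mm|Mm
⇒ M over [I-1,I-2,II-1,II-2,II-3]: 9 consistent
T/I-1 aff ·: Tt|TT
T/I-2 aff ·: Tt|TT
T/II-1 aff I-1×I-2: Tt|TT
T/II-2 aff I-1×I-2: Tt|TT
T/II-3 aff I-1×I-2: Tt|TT
⇒ T over [I-1,I-2,II-1,II-2,II-3]: 25 consistent

II-1 ∈ {gg Mm TT, gg Mm Tt, gg mm TT, gg mm Tt}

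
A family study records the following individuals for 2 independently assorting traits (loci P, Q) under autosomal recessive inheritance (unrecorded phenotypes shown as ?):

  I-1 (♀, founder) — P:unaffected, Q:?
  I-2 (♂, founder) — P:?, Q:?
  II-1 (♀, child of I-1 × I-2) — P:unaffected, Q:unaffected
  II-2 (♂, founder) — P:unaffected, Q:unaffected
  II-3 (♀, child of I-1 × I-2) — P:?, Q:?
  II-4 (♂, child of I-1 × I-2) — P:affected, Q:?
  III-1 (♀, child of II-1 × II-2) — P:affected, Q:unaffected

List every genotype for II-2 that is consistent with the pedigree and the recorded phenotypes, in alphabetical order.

P/I-1 un ·: Pp
P/I-2 ? ·: Pp|pp
P/II-1 un I-1×I-2: Pp
P/II-2 un ·: Pp
P/II-3 ? I-1×I-2: PP|Pp|pp
P/II-4 aff I-1×I-2: pp
P/III-1 aff II-1×II-2: pp
⇒ P over [I-1,I-2,II-1,II-2,II-3,II-4,III-1]: 5 consistent
Q/I-1 ? ·: QQ|Qq|qq
Q/I-2 ? ·: QQ|Qq|qq
Q/II-1 un I-1×I-2: QQ|Qq
Q/II-2 un ·: QQ|Qq
Q/II-3 ? I-1×I-2: QQ|Qq|qq
Q/II-4 ? I-1×I-2: QQ|Qq|qq
Q/III-1 un II-1×II-2: QQ|Qq
⇒ Q over [I-1,I-2,II-1,II-2,II-3,II-4,III-1]: 162 consistent

II-2 ∈ {Pp QQ, Pp Qq}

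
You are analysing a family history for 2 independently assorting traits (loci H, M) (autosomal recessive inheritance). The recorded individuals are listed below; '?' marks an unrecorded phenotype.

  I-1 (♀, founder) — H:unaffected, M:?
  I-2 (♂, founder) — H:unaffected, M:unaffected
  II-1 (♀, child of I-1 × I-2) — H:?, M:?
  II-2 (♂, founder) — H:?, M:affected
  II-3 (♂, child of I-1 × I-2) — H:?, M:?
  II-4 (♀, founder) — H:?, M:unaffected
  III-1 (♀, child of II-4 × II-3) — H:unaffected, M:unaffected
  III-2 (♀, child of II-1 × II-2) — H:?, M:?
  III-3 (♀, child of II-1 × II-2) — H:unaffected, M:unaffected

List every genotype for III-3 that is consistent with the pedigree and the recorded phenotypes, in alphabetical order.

III-3 ∈ {HH Mm, Hh Mm}

H/I-1 un ·: HH|Hh
H/I-2 un ·: HH|Hh
H/II-1 ? I-1×I-2: HH|Hh|hh
H/II-2 ? ·: HH|Hh|hh
H/II-3 ? I-1×I-2: HH|Hh|hh
H/II-4 ? ·: HH|Hh|hh
H/III-1 un II-4×II-3: HH|Hh
H/III-2 ? II-1×II-2: HH|Hh|hh
H/III-3 un II-1×II-2: HH|Hh
⇒ H over [I-1,I-2,II-1,II-2,II-3,II-4,III-1,III-2,III-3]: 579 consistent
M/I-1 ? ·: MM|Mm|mm
M/I-2 un ·: MM|Mm
M/II-1 ? I-1×I-2: MM|Mm
M/II-2 aff ·: mm
M/II-3 ? I-1×I-2: MM|Mm|mm
M/II-4 un ·: MM|Mm
M/III-1 un II-4×II-3: MM|Mm
M/III-2 ? II-1×II-2: Mm|mm
M/III-3 un II-1×II-2: Mm
⇒ M over [I-1,I-2,II-1,II-2,II-3,II-4,III-1,III-2,III-3]: 92 consistent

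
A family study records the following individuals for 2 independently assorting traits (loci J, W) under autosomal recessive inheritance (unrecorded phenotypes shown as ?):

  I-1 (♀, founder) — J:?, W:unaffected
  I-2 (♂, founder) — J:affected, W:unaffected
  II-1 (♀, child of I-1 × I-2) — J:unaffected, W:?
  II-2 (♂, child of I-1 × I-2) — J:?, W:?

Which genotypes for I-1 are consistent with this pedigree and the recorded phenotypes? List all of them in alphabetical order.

I-1 ∈ {JJ WW, JJ Ww, Jj WW, Jj Ww}

J/I-1 ? ·: JJ|Jj
J/I-2 aff ·: jj
J/II-1 un I-1×I-2: Jj
J/II-2 ? I-1×I-2: Jj|jj
⇒ J over [I-1,I-2,II-1,II-2]: 3 consistent
W/I-1 un ·: WW|Ww
W/I-2 un ·: WW|Ww
W/II-1 ? I-1×I-2: WW|Ww|ww
W/II-2 ? I-1×I-2: WW|Ww|ww
⇒ W over [I-1,I-2,II-1,II-2]: 18 consistent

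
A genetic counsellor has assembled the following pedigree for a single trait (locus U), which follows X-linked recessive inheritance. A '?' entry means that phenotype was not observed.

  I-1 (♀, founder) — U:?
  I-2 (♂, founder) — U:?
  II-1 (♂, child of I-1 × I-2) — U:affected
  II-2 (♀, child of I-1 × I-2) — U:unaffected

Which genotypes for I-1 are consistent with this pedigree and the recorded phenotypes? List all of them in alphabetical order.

U/I-1 ? ·: X^UX^u|X^uX^u
U/I-2 ? ·: X^UY|X^uY
U/II-1 aff I-1×I-2: X^uY
U/II-2 un I-1×I-2: X^UX^U|X^UX^u
⇒ U over [I-1,I-2,II-1,II-2]: 4 consistent

I-1 ∈ {X^UX^u, X^uX^u}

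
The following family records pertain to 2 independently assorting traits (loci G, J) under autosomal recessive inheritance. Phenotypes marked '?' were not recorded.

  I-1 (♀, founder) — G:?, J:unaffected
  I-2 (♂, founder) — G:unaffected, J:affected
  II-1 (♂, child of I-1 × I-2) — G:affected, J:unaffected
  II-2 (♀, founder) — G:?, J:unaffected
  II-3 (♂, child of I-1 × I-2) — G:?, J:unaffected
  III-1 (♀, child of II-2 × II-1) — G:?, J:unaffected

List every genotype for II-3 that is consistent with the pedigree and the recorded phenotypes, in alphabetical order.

II-3 ∈ {GG Jj, Gg Jj, gg Jj}

G/I-1 ? ·: Gg|gg
G/I-2 un ·: Gg
G/II-1 aff I-1×I-2: gg
G/II-2 ? ·: GG|Gg|gg
G/II-3 ? I-1×I-2: GG|Gg|gg
G/III-1 ? II-2×II-1: Gg|gg
⇒ G over [I-1,I-2,II-1,II-2,II-3,III-1]: 20 consistent
J/I-1 un ·: JJ|Jj
J/I-2 aff ·: jj
J/II-1 un I-1×I-2: Jj
J/II-2 un ·: JJ|Jj
J/II-3 un I-1×I-2: Jj
J/III-1 un II-2×II-1: JJ|Jj
⇒ J over [I-1,I-2,II-1,II-2,II-3,III-1]: 8 consistent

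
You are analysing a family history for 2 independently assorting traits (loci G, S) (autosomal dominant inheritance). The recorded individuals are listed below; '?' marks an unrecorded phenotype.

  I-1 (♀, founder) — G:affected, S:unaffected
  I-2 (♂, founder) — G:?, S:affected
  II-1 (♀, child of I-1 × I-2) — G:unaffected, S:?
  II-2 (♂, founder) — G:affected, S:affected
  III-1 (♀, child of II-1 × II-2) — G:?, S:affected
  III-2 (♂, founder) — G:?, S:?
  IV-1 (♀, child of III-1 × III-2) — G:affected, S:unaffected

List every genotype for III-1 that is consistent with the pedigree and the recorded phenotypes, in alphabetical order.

III-1 ∈ {Gg Ss, gg Ss}

G/I-1 aff ·: Gg
G/I-2 ? ·: gg|Gg
G/II-1 un I-1×I-2: gg
G/II-2 aff ·: Gg|GG
G/III-1 ? II-1×II-2: gg|Gg
G/III-2 ? ·: gg|Gg|GG
G/IV-1 aff III-1×III-2: Gg|GG
⇒ G over [I-1,I-2,II-1,II-2,III-1,III-2,IV-1]: 24 consistent
S/I-1 un ·: ss
S/I-2 aff ·: Ss|SS
S/II-1 ? I-1×I-2: ss|Ss
S/II-2 aff ·: Ss|SS
S/III-1 aff II-1×II-2: Ss
S/III-2 ? ·: ss|Ss
S/IV-1 un III-1×III-2: ss
⇒ S over [I-1,I-2,II-1,II-2,III-1,III-2,IV-1]: 12 consistent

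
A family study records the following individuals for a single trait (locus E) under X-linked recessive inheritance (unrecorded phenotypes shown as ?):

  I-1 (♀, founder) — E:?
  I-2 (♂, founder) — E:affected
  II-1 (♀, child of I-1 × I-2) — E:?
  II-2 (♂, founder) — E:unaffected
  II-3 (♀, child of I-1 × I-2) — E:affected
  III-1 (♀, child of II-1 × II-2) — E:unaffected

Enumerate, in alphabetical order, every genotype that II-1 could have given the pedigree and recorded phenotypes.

II-1 ∈ {X^EX^e, X^eX^e}

E/I-1 ? ·: X^EX^e|X^eX^e
E/I-2 aff ·: X^eY
E/II-1 ? I-1×I-2: X^EX^e|X^eX^e
E/II-2 un ·: X^EY
E/II-3 aff I-1×I-2: X^eX^e
E/III-1 un II-1×II-2: X^EX^E|X^EX^e
⇒ E over [I-1,I-2,II-1,II-2,II-3,III-1]: 4 consistent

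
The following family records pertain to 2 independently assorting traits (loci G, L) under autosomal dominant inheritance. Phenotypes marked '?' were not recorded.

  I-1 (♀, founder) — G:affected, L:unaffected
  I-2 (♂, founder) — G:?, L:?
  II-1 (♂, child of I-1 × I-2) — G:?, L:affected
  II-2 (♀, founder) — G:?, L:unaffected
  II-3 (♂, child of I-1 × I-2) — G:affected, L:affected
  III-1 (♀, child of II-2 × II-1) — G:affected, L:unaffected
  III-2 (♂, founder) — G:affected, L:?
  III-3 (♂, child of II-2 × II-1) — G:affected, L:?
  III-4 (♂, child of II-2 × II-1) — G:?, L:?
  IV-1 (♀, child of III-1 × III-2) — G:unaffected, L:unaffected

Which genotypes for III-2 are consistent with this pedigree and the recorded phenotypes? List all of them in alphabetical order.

G/I-1 aff ·: Gg|GG
G/I-2 ? ·: gg|Gg|GG
G/II-1 ? I-1×I-2: gg|Gg|GG
G/II-2 ? ·: gg|Gg|GG
G/II-3 aff I-1×I-2: Gg|GG
G/III-1 aff II-2×II-1: Gg
G/III-2 aff ·: Gg
G/III-3 aff II-2×II-1: Gg|GG
G/III-4 ? II-2×II-1: gg|Gg|GG
G/IV-1 un III-1×III-2: gg
⇒ G over [I-1,I-2,II-1,II-2,II-3,III-1,III-2,III-3,III-4,IV-1]: 140 consistent
L/I-1 un ·: ll
L/I-2 ? ·: Ll|LL
L/II-1 aff I-1×I-2: Ll
L/II-2 un ·: ll
L/II-3 aff I-1×I-2: Ll
L/III-1 un II-2×II-1: ll
L/III-2 ? ·: ll|Ll
L/III-3 ? II-2×II-1: ll|Ll
L/III-4 ? II-2×II-1: ll|Ll
L/IV-1 un III-1×III-2: ll
⇒ L over [I-1,I-2,II-1,II-2,II-3,III-1,III-2,III-3,III-4,IV-1]: 16 consistent

III-2 ∈ {Gg Ll, Gg ll}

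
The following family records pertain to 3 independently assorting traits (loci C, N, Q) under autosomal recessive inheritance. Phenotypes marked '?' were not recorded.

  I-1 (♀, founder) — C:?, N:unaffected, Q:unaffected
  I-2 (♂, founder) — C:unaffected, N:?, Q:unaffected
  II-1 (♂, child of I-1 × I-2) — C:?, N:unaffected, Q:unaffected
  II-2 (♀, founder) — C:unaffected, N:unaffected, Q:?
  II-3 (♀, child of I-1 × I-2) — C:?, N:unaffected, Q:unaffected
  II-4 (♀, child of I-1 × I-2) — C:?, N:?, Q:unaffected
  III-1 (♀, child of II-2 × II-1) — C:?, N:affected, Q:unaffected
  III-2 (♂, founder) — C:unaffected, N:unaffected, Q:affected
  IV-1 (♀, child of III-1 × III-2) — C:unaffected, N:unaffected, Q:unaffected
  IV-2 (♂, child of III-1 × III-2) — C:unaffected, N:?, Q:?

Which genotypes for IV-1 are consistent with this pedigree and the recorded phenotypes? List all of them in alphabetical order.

C/I-1 ? ·: CC|Cc|cc
C/I-2 un ·: CC|Cc
C/II-1 ? I-1×I-2: CC|Cc|cc
C/II-2 un ·: CC|Cc
C/II-3 ? I-1×I-2: CC|Cc|cc
C/II-4 ? I-1×I-2: CC|Cc|cc
C/III-1 ? II-2×II-1: CC|Cc|cc
C/III-2 un ·: CC|Cc
C/IV-1 un III-1×III-2: CC|Cc
C/IV-2 un III-1×III-2: CC|Cc
⇒ C over [I-1,I-2,II-1,II-2,II-3,II-4,III-1,III-2,IV-1,IV-2]: 1174 consistent
N/I-1 un ·: NN|Nn
N/I-2 ? ·: NN|Nn|nn
N/II-1 un I-1×I-2: Nn
N/II-2 un ·: Nn
N/II-3 un I-1×I-2: NN|Nn
N/II-4 ? I-1×I-2: NN|Nn|nn
N/III-1 aff II-2×II-1: nn
N/III-2 un ·: NN|Nn
N/IV-1 un III-1×III-2: Nn
N/IV-2 ? III-1×III-2: Nn|nn
⇒ N over [I-1,I-2,II-1,II-2,II-3,II-4,III-1,III-2,IV-1,IV-2]: 51 consistent
Q/I-1 un ·: QQ|Qq
Q/I-2 un ·: QQ|Qq
Q/II-1 un I-1×I-2: QQ|Qq
Q/II-2 ? ·: QQ|Qq|qq
Q/II-3 un I-1×I-2: QQ|Qq
Q/II-4 un I-1×I-2: QQ|Qq
Q/III-1 un II-2×II-1: QQ|Qq
Q/III-2 aff ·: qq
Q/IV-1 un III-1×III-2: Qq
Q/IV-2 ? III-1×III-2: Qq|qq
⇒ Q over [I-1,I-2,II-1,II-2,II-3,II-4,III-1,III-2,IV-1,IV-2]: 174 consistent

IV-1 ∈ {CC Nn Qq, Cc Nn Qq}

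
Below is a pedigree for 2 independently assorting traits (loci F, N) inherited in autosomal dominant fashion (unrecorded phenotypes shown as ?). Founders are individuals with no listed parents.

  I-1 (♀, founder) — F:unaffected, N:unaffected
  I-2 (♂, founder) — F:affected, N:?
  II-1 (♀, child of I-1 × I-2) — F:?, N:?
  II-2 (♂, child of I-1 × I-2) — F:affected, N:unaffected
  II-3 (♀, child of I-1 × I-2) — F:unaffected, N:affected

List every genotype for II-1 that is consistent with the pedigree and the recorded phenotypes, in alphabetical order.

F/I-1 un ·: ff
F/I-2 aff ·: Ff
F/II-1 ? I-1×I-2: ff|Ff
F/II-2 aff I-1×I-2: Ff
F/II-3 un I-1×I-2: ff
⇒ F over [I-1,I-2,II-1,II-2,II-3]: 2 consistent
N/I-1 un ·: nn
N/I-2 ? ·: Nn
N/II-1 ? I-1×I-2: nn|Nn
N/II-2 un I-1×I-2: nn
N/II-3 aff I-1×I-2: Nn
⇒ N over [I-1,I-2,II-1,II-2,II-3]: 2 consistent

II-1 ∈ {Ff Nn, Ff nn, ff Nn, ff nn}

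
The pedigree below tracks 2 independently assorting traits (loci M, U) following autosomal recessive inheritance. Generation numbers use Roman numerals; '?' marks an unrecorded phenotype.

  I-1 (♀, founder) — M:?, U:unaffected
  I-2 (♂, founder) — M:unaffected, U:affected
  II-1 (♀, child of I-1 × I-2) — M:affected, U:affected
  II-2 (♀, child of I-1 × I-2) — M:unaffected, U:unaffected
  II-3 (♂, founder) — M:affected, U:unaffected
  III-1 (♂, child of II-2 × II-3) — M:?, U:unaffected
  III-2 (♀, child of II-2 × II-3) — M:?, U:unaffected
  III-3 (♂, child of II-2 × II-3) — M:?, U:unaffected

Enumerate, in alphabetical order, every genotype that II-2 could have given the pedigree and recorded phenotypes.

II-2 ∈ {MM Uu, Mm Uu}

M/I-1 ? ·: Mm|mm
M/I-2 un ·: Mm
M/II-1 aff I-1×I-2: mm
M/II-2 un I-1×I-2: MM|Mm
M/II-3 aff ·: mm
M/III-1 ? II-2×II-3: Mm|mm
M/III-2 ? II-2×II-3: Mm|mm
M/III-3 ? II-2×II-3: Mm|mm
⇒ M over [I-1,I-2,II-1,II-2,II-3,III-1,III-2,III-3]: 17 consistent
U/I-1 un ·: Uu
U/I-2 aff ·: uu
U/II-1 aff I-1×I-2: uu
U/II-2 un I-1×I-2: Uu
U/II-3 un ·: UU|Uu
U/III-1 un II-2×II-3: UU|Uu
U/III-2 un II-2×II-3: UU|Uu
U/III-3 un II-2×II-3: UU|Uu
⇒ U over [I-1,I-2,II-1,II-2,II-3,III-1,III-2,III-3]: 16 consistent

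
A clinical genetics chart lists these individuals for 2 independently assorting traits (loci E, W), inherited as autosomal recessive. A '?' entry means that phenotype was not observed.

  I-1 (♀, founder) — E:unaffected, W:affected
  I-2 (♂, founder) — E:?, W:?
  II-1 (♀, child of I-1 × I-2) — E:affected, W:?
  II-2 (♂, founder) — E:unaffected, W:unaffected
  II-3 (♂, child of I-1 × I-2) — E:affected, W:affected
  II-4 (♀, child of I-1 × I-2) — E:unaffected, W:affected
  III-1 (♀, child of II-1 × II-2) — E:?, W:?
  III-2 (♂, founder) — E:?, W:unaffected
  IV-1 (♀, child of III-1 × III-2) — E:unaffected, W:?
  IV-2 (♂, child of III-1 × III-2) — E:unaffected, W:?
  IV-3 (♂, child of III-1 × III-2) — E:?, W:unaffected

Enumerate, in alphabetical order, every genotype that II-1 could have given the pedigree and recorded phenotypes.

II-1 ∈ {ee Ww, ee ww}

E/I-1 un ·: Ee
E/I-2 ? ·: Ee|ee
E/II-1 aff I-1×I-2: ee
E/II-2 un ·: EE|Ee
E/II-3 aff I-1×I-2: ee
E/II-4 un I-1×I-2: EE|Ee
E/III-1 ? II-1×II-2: Ee|ee
E/III-2 ? ·: EE|Ee|ee
E/IV-1 un III-1×III-2: EE|Ee
E/IV-2 un III-1×III-2: EE|Ee
E/IV-3 ? III-1×III-2: EE|Ee|ee
⇒ E over [I-1,I-2,II-1,II-2,II-3,II-4,III-1,III-2,IV-1,IV-2,IV-3]: 141 consistent
W/I-1 aff ·: ww
W/I-2 ? ·: Ww|ww
W/II-1 ? I-1×I-2: Ww|ww
W/II-2 un ·: WW|Ww
W/II-3 aff I-1×I-2: ww
W/II-4 aff I-1×I-2: ww
W/III-1 ? II-1×II-2: WW|Ww|ww
W/III-2 un ·: WW|Ww
W/IV-1 ? III-1×III-2: WW|Ww|ww
W/IV-2 ? III-1×III-2: WW|Ww|ww
W/IV-3 un III-1×III-2: WW|Ww
⇒ W over [I-1,I-2,II-1,II-2,II-3,II-4,III-1,III-2,IV-1,IV-2,IV-3]: 189 consistent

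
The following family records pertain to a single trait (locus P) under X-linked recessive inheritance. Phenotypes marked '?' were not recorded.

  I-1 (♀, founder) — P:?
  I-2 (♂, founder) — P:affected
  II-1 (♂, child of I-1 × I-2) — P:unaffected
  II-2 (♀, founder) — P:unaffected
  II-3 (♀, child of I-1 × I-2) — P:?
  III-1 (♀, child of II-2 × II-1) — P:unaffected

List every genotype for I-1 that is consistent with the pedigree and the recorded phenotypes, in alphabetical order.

I-1 ∈ {X^PX^P, X^PX^p}

P/I-1 ? ·: X^PX^P|X^PX^p
P/I-2 aff ·: X^pY
P/II-1 un I-1×I-2: X^PY
P/II-2 un ·: X^PX^P|X^PX^p
P/II-3 ? I-1×I-2: X^PX^p|X^pX^p
P/III-1 un II-2×II-1: X^PX^P|X^PX^p
⇒ P over [I-1,I-2,II-1,II-2,II-3,III-1]: 9 consistent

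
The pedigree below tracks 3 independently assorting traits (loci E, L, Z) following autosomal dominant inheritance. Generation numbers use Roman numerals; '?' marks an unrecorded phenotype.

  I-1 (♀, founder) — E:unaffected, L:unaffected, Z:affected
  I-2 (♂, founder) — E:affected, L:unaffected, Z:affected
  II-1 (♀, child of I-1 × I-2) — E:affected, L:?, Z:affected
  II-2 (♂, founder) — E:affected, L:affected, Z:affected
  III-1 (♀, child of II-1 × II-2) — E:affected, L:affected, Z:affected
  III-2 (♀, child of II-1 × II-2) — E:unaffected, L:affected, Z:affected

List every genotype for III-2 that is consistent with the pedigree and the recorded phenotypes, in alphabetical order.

III-2 ∈ {ee Ll ZZ, ee Ll Zz}

E/I-1 un ·: ee
E/I-2 aff ·: Ee|EE
E/II-1 aff I-1×I-2: Ee
E/II-2 aff ·: Ee
E/III-1 aff II-1×II-2: Ee|EE
E/III-2 un II-1×II-2: ee
⇒ E over [I-1,I-2,II-1,II-2,III-1,III-2]: 4 consistent
L/I-1 un ·: ll
L/I-2 un ·: ll
L/II-1 ? I-1×I-2: ll
L/II-2 aff ·: Ll|LL
L/III-1 aff II-1×II-2: Ll
L/III-2 aff II-1×II-2: Ll
⇒ L over [I-1,I-2,II-1,II-2,III-1,III-2]: 2 consistent
Z/I-1 aff ·: Zz|ZZ
Z/I-2 aff ·: Zz|ZZ
Z/II-1 aff I-1×I-2: Zz|ZZ
Z/II-2 aff ·: Zz|ZZ
Z/III-1 aff II-1×II-2: Zz|ZZ
Z/III-2 aff II-1×II-2: Zz|ZZ
⇒ Z over [I-1,I-2,II-1,II-2,III-1,III-2]: 44 consistent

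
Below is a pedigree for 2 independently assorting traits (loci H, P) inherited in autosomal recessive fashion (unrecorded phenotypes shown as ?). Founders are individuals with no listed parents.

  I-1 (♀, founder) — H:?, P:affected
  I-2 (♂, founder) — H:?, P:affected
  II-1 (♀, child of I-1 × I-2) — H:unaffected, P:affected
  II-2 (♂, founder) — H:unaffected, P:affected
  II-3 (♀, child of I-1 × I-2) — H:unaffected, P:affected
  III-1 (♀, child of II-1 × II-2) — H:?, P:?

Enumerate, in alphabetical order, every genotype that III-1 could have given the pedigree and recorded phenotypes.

H/I-1 ? ·: HH|Hh|hh
H/I-2 ? ·: HH|Hh|hh
H/II-1 un I-1×I-2: HH|Hh
H/II-2 un ·: HH|Hh
H/II-3 un I-1×I-2: HH|Hh
H/III-1 ? II-1×II-2: HH|Hh|hh
⇒ H over [I-1,I-2,II-1,II-2,II-3,III-1]: 71 consistent
P/I-1 aff ·: pp
P/I-2 aff ·: pp
P/II-1 aff I-1×I-2: pp
P/II-2 aff ·: pp
P/II-3 aff I-1×I-2: pp
P/III-1 ? II-1×II-2: pp
⇒ P over [I-1,I-2,II-1,II-2,II-3,III-1]: 1 consistent

III-1 ∈ {HH pp, Hh pp, hh pp}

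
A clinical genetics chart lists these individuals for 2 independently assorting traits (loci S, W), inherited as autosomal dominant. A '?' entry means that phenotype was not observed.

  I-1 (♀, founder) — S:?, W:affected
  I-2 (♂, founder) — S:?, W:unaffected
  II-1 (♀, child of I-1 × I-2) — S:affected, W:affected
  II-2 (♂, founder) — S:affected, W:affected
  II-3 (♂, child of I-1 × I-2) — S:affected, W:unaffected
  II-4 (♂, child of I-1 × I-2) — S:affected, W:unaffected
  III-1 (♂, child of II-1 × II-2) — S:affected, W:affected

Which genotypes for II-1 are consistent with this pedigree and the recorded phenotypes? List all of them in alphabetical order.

S/I-1 ? ·: ss|Ss|SS
S/I-2 ? ·: ss|Ss|SS
S/II-1 aff I-1×I-2: Ss|SS
S/II-2 aff ·: Ss|SS
S/II-3 aff I-1×I-2: Ss|SS
S/II-4 aff I-1×I-2: Ss|SS
S/III-1 aff II-1×II-2: Ss|SS
⇒ S over [I-1,I-2,II-1,II-2,II-3,II-4,III-1]: 103 consistent
W/I-1 aff ·: Ww
W/I-2 un ·: ww
W/II-1 aff I-1×I-2: Ww
W/II-2 aff ·: Ww|WW
W/II-3 un I-1×I-2: ww
W/II-4 un I-1×I-2: ww
W/III-1 aff II-1×II-2: Ww|WW
⇒ W over [I-1,I-2,II-1,II-2,II-3,II-4,III-1]: 4 consistent

II-1 ∈ {SS Ww, Ss Ww}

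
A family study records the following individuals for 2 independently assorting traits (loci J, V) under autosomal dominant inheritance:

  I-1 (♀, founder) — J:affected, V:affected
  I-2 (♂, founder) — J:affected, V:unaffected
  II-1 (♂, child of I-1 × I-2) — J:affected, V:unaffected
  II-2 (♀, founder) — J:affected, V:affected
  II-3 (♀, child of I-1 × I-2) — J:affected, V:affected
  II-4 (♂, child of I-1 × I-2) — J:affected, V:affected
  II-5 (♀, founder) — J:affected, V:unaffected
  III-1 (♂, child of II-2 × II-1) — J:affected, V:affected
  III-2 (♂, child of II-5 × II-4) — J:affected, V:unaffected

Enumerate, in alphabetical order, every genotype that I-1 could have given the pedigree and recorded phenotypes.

J/I-1 aff ·: Jj|JJ
J/I-2 aff ·: Jj|JJ
J/II-1 aff I-1×I-2: Jj|JJ
J/II-2 aff ·: Jj|JJ
J/II-3 aff I-1×I-2: Jj|JJ
J/II-4 aff I-1×I-2: Jj|JJ
J/II-5 aff ·: Jj|JJ
J/III-1 aff II-2×II-1: Jj|JJ
J/III-2 aff II-5×II-4: Jj|JJ
⇒ J over [I-1,I-2,II-1,II-2,II-3,II-4,II-5,III-1,III-2]: 303 consistent
V/I-1 aff ·: Vv
V/I-2 un ·: vv
V/II-1 un I-1×I-2: vv
V/II-2 aff ·: Vv|VV
V/II-3 aff I-1×I-2: Vv
V/II-4 aff I-1×I-2: Vv
V/II-5 un ·: vv
V/III-1 aff II-2×II-1: Vv
V/III-2 un II-5×II-4: vv
⇒ V over [I-1,I-2,II-1,II-2,II-3,II-4,II-5,III-1,III-2]: 2 consistent

I-1 ∈ {JJ Vv, Jj Vv}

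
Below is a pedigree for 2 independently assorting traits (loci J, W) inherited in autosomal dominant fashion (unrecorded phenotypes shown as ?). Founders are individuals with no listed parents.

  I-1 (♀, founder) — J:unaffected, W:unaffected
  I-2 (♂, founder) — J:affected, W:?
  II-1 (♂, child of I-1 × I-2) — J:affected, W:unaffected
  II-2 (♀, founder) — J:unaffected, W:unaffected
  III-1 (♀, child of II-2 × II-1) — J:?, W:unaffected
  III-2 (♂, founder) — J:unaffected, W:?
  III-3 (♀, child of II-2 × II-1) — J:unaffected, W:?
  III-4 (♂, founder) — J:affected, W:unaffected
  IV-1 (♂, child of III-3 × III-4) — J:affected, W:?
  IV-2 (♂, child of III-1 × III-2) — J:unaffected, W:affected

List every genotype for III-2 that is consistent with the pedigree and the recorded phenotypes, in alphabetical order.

III-2 ∈ {jj WW, jj Ww}

J/I-1 un ·: jj
J/I-2 aff ·: Jj|JJ
J/II-1 aff I-1×I-2: Jj
J/II-2 un ·: jj
J/III-1 ? II-2×II-1: jj|Jj
J/III-2 un ·: jj
J/III-3 un II-2×II-1: jj
J/III-4 aff ·: Jj|JJ
J/IV-1 aff III-3×III-4: Jj
J/IV-2 un III-1×III-2: jj
⇒ J over [I-1,I-2,II-1,II-2,III-1,III-2,III-3,III-4,IV-1,IV-2]: 8 consistent
W/I-1 un ·: ww
W/I-2 ? ·: ww|Ww
W/II-1 un I-1×I-2: ww
W/II-2 un ·: ww
W/III-1 un II-2×II-1: ww
W/III-2 ? ·: Ww|WW
W/III-3 ? II-2×II-1: ww
W/III-4 un ·: ww
W/IV-1 ? III-3×III-4: ww
W/IV-2 aff III-1×III-2: Ww
⇒ W over [I-1,I-2,II-1,II-2,III-1,III-2,III-3,III-4,IV-1,IV-2]: 4 consistent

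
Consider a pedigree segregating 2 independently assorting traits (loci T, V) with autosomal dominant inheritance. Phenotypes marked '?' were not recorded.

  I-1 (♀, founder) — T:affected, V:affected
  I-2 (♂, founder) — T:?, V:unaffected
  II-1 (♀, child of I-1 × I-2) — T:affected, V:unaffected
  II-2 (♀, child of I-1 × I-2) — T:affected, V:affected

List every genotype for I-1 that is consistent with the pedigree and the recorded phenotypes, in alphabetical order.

I-1 ∈ {TT Vv, Tt Vv}

T/I-1 aff ·: Tt|TT
T/I-2 ? ·: tt|Tt|TT
T/II-1 aff I-1×I-2: Tt|TT
T/II-2 aff I-1×I-2: Tt|TT
⇒ T over [I-1,I-2,II-1,II-2]: 15 consistent
V/I-1 aff ·: Vv
V/I-2 un ·: vv
V/II-1 un I-1×I-2: vv
V/II-2 aff I-1×I-2: Vv
⇒ V over [I-1,I-2,II-1,II-2]: 1 consistent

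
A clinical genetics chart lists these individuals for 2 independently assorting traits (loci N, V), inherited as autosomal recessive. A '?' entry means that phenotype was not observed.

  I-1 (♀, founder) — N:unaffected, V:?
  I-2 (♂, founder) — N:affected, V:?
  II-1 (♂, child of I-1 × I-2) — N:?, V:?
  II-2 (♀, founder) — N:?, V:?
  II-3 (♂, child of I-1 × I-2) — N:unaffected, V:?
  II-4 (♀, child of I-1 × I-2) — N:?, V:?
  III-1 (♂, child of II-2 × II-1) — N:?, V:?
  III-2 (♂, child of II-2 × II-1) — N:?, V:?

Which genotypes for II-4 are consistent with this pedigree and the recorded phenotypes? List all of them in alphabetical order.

II-4 ∈ {Nn VV, Nn Vv, Nn vv, nn VV, nn Vv, nn vv}

N/I-1 un ·: NN|Nn
N/I-2 aff ·: nn
N/II-1 ? I-1×I-2: Nn|nn
N/II-2 ? ·: NN|Nn|nn
N/II-3 un I-1×I-2: Nn
N/II-4 ? I-1×I-2: Nn|nn
N/III-1 ? II-2×II-1: NN|Nn|nn
N/III-2 ? II-2×II-1: NN|Nn|nn
⇒ N over [I-1,I-2,II-1,II-2,II-3,II-4,III-1,III-2]: 63 consistent
V/I-1 ? ·: VV|Vv|vv
V/I-2 ? ·: VV|Vv|vv
V/II-1 ? I-1×I-2: VV|Vv|vv
V/II-2 ? ·: VV|Vv|vv
V/II-3 ? I-1×I-2: VV|Vv|vv
V/II-4 ? I-1×I-2: VV|Vv|vv
V/III-1 ? II-2×II-1: VV|Vv|vv
V/III-2 ? II-2×II-1: VV|Vv|vv
⇒ V over [I-1,I-2,II-1,II-2,II-3,II-4,III-1,III-2]: 675 consistent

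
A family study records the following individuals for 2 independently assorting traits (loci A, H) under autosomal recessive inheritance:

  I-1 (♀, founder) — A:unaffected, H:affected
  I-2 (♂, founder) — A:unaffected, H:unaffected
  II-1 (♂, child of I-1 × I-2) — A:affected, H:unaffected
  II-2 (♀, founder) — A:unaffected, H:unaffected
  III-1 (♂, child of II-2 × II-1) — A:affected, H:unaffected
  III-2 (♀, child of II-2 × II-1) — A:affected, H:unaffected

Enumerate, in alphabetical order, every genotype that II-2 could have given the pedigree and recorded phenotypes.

II-2 ∈ {Aa HH, Aa Hh}

A/I-1 un ·: Aa
A/I-2 un ·: Aa
A/II-1 aff I-1×I-2: aa
A/II-2 un ·: Aa
A/III-1 aff II-2×II-1: aa
A/III-2 aff II-2×II-1: aa
⇒ A over [I-1,I-2,II-1,II-2,III-1,III-2]: 1 consistent
H/I-1 aff ·: hh
H/I-2 un ·: HH|Hh
H/II-1 un I-1×I-2: Hh
H/II-2 un ·: HH|Hh
H/III-1 un II-2×II-1: HH|Hh
H/III-2 un II-2×II-1: HH|Hh
⇒ H over [I-1,I-2,II-1,II-2,III-1,III-2]: 16 consistent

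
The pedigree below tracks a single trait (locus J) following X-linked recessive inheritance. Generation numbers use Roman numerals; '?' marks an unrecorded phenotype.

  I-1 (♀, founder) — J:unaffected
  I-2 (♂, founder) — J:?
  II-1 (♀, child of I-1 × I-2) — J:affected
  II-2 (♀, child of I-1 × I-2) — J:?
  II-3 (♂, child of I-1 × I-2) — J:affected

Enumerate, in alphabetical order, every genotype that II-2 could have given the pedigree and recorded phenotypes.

II-2 ∈ {X^JX^j, X^jX^j}

J/I-1 un ·: X^JX^j
J/I-2 ? ·: X^jY
J/II-1 aff I-1×I-2: X^jX^j
J/II-2 ? I-1×I-2: X^JX^j|X^jX^j
J/II-3 aff I-1×I-2: X^jY
⇒ J over [I-1,I-2,II-1,II-2,II-3]: 2 consistent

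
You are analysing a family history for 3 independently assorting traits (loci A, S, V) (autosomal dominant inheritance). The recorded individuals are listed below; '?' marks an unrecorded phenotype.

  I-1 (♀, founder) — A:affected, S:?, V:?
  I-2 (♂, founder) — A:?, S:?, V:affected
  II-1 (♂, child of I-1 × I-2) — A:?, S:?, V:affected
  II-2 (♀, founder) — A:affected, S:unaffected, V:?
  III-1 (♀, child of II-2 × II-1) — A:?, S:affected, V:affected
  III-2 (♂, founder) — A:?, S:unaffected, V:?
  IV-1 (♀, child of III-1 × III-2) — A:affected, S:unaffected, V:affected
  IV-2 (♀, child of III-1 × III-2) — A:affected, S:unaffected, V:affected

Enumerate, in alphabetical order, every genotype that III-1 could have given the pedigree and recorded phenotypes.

III-1 ∈ {AA Ss VV, AA Ss Vv, Aa Ss VV, Aa Ss Vv, aa Ss VV, aa Ss Vv}

A/I-1 aff ·: Aa|AA
A/I-2 ? ·: aa|Aa|AA
A/II-1 ? I-1×I-2: aa|Aa|AA
A/II-2 aff ·: Aa|AA
A/III-1 ? II-2×II-1: aa|Aa|AA
A/III-2 ? ·: aa|Aa|AA
A/IV-1 aff III-1×III-2: Aa|AA
A/IV-2 aff III-1×III-2: Aa|AA
⇒ A over [I-1,I-2,II-1,II-2,III-1,III-2,IV-1,IV-2]: 284 consistent
S/I-1 ? ·: ss|Ss|SS
S/I-2 ? ·: ss|Ss|SS
S/II-1 ? I-1×I-2: Ss|SS
S/II-2 un ·: ss
S/III-1 aff II-2×II-1: Ss
S/III-2 un ·: ss
S/IV-1 un III-1×III-2: ss
S/IV-2 un III-1×III-2: ss
⇒ S over [I-1,I-2,II-1,II-2,III-1,III-2,IV-1,IV-2]: 11 consistent
V/I-1 ? ·: vv|Vv|VV
V/I-2 aff ·: Vv|VV
V/II-1 aff I-1×I-2: Vv|VV
V/II-2 ? ·: vv|Vv|VV
V/III-1 aff II-2×II-1: Vv|VV
V/III-2 ? ·: vv|Vv|VV
V/IV-1 aff III-1×III-2: Vv|VV
V/IV-2 aff III-1×III-2: Vv|VV
⇒ V over [I-1,I-2,II-1,II-2,III-1,III-2,IV-1,IV-2]: 315 consistent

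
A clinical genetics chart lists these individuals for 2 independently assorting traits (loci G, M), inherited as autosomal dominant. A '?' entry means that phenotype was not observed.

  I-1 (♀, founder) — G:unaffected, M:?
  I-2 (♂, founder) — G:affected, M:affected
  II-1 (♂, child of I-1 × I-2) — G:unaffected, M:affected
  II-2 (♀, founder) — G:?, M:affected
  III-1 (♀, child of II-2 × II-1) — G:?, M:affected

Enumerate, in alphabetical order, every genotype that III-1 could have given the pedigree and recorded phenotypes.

G/I-1 un ·: gg
G/I-2 aff ·: Gg
G/II-1 un I-1×I-2: gg
G/II-2 ? ·: gg|Gg|GG
G/III-1 ? II-2×II-1: gg|Gg
⇒ G over [I-1,I-2,II-1,II-2,III-1]: 4 consistent
M/I-1 ? ·: mm|Mm|MM
M/I-2 aff ·: Mm|MM
M/II-1 aff I-1×I-2: Mm|MM
M/II-2 aff ·: Mm|MM
M/III-1 aff II-2×II-1: Mm|MM
⇒ M over [I-1,I-2,II-1,II-2,III-1]: 32 consistent

III-1 ∈ {Gg MM, Gg Mm, gg MM, gg Mm}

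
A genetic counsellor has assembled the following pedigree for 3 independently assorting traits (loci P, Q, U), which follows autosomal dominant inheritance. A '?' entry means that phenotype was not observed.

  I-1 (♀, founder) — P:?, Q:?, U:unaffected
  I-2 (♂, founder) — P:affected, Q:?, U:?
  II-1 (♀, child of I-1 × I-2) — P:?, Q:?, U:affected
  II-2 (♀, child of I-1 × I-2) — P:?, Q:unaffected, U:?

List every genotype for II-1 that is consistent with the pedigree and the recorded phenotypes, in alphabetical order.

II-1 ∈ {PP QQ Uu, PP Qq Uu, PP qq Uu, Pp QQ Uu, Pp Qq Uu, Pp qq Uu, pp QQ Uu, pp Qq Uu, pp qq Uu}

P/I-1 ? ·: pp|Pp|PP
P/I-2 aff ·: Pp|PP
P/II-1 ? I-1×I-2: pp|Pp|PP
P/II-2 ? I-1×I-2: pp|Pp|PP
⇒ P over [I-1,I-2,II-1,II-2]: 23 consistent
Q/I-1 ? ·: qq|Qq
Q/I-2 ? ·: qq|Qq
Q/II-1 ? I-1×I-2: qq|Qq|QQ
Q/II-2 un I-1×I-2: qq
⇒ Q over [I-1,I-2,II-1,II-2]: 8 consistent
U/I-1 un ·: uu
U/I-2 ? ·: Uu|UU
U/II-1 aff I-1×I-2: Uu
U/II-2 ? I-1×I-2: uu|Uu
⇒ U over [I-1,I-2,II-1,II-2]: 3 consistent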